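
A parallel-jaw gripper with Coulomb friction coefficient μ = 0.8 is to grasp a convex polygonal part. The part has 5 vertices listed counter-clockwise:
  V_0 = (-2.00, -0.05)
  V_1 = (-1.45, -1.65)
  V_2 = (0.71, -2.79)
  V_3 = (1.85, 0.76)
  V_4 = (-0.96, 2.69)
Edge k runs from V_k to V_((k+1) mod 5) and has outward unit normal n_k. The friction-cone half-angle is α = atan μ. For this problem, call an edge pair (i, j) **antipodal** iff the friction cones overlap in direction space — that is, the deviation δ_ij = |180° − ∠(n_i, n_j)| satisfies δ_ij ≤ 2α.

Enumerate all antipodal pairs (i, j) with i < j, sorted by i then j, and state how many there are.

count = 5; pairs: (0,2), (0,3), (1,3), (2,4), (3,4)

α = atan 0.8 = 38.66°;  2α = 77.32°
n_0 = (-0.9457, -0.3251)
n_1 = (-0.4668, -0.8844)
n_2 = (+0.9521, -0.3057)
n_3 = (+0.5662, +0.8243)
n_4 = (-0.9349, +0.3549)
  (0,1): δ = 136.79°  ·
  (0,2): δ = 36.77°  ✓
  (0,3): δ = 36.55°  ✓
  (0,4): δ = 140.24°  ·
  (1,2): δ = 79.98°  ·
  (1,3): δ = 6.66°  ✓
  (1,4): δ = 97.04°  ·
  (2,3): δ = 106.68°  ·
  (2,4): δ = 2.98°  ✓
  (3,4): δ = 76.30°  ✓
antipodal pairs: 5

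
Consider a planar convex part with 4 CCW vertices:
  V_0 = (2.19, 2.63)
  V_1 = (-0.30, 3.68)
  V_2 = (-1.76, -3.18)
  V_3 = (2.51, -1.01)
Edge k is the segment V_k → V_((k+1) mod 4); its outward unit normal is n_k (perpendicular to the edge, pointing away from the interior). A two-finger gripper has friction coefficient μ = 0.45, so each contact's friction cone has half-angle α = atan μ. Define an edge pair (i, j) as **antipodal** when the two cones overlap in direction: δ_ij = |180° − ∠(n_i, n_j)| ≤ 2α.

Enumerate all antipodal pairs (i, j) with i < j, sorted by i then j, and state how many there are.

α = atan 0.45 = 24.23°;  2α = 48.46°
n_0 = (+0.3886, +0.9214)
n_1 = (-0.9781, +0.2082)
n_2 = (+0.4530, -0.8915)
n_3 = (+0.9962, +0.0876)
  (0,1): δ = 79.15°  ·
  (0,2): δ = 49.80°  ·
  (0,3): δ = 117.89°  ·
  (1,2): δ = 51.05°  ·
  (1,3): δ = 17.04°  ✓
  (2,3): δ = 111.92°  ·
antipodal pairs: 1

count = 1; pairs: (1,3)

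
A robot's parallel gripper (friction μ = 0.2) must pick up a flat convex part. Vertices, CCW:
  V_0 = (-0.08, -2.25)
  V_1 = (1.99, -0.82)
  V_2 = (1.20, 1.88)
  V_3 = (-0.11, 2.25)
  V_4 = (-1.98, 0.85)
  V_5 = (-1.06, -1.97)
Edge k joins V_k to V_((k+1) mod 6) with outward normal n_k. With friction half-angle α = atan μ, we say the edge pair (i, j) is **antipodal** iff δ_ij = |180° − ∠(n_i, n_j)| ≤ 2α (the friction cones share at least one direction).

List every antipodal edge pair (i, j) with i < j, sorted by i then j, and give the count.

count = 3; pairs: (0,3), (1,4), (2,5)

α = atan 0.2 = 11.31°;  2α = 22.62°
n_0 = (+0.5684, -0.8228)
n_1 = (+0.9598, +0.2808)
n_2 = (+0.2718, +0.9624)
n_3 = (-0.5993, +0.8005)
n_4 = (-0.9507, -0.3102)
n_5 = (-0.2747, -0.9615)
  (0,1): δ = 108.33°  ·
  (0,2): δ = 50.41°  ·
  (0,3): δ = 2.18°  ✓
  (0,4): δ = 73.43°  ·
  (0,5): δ = 129.42°  ·
  (1,2): δ = 122.08°  ·
  (1,3): δ = 69.49°  ·
  (1,4): δ = 1.76°  ✓
  (1,5): δ = 57.75°  ·
  (2,3): δ = 127.41°  ·
  (2,4): δ = 56.16°  ·
  (2,5): δ = 0.17°  ✓
  (3,4): δ = 108.75°  ·
  (3,5): δ = 52.77°  ·
  (4,5): δ = 124.01°  ·
antipodal pairs: 3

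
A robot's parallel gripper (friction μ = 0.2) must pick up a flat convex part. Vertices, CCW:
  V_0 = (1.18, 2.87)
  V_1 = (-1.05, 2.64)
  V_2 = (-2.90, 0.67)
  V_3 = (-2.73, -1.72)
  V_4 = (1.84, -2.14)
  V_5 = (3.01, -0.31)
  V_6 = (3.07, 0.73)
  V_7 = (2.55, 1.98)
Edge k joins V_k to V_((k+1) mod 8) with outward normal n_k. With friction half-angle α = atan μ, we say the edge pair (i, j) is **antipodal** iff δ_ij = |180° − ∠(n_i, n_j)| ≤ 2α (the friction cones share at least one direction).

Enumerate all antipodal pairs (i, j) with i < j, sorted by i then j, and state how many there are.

count = 4; pairs: (0,3), (1,4), (2,5), (2,6)

α = atan 0.2 = 11.31°;  2α = 22.62°
n_0 = (-0.1026, +0.9947)
n_1 = (-0.7290, +0.6846)
n_2 = (-0.9975, -0.0710)
n_3 = (-0.0915, -0.9958)
n_4 = (+0.8425, -0.5387)
n_5 = (+0.9983, -0.0576)
n_6 = (+0.9233, +0.3841)
n_7 = (+0.5448, +0.8386)
  (0,1): δ = 139.09°  ·
  (0,2): δ = 91.82°  ·
  (0,3): δ = 11.14°  ✓
  (0,4): δ = 51.52°  ·
  (0,5): δ = 80.81°  ·
  (0,6): δ = 106.70°  ·
  (0,7): δ = 141.10°  ·
  (1,2): δ = 132.73°  ·
  (1,3): δ = 52.05°  ·
  (1,4): δ = 10.61°  ✓
  (1,5): δ = 39.90°  ·
  (1,6): δ = 65.79°  ·
  (1,7): δ = 100.19°  ·
  (2,3): δ = 99.32°  ·
  (2,4): δ = 36.66°  ·
  (2,5): δ = 7.37°  ✓
  (2,6): δ = 18.52°  ✓
  (2,7): δ = 52.92°  ·
  (3,4): δ = 117.34°  ·
  (3,5): δ = 88.05°  ·
  (3,6): δ = 62.16°  ·
  (3,7): δ = 27.76°  ·
  (4,5): δ = 150.71°  ·
  (4,6): δ = 124.82°  ·
  (4,7): δ = 90.42°  ·
  (5,6): δ = 154.11°  ·
  (5,7): δ = 119.71°  ·
  (6,7): δ = 145.60°  ·
antipodal pairs: 4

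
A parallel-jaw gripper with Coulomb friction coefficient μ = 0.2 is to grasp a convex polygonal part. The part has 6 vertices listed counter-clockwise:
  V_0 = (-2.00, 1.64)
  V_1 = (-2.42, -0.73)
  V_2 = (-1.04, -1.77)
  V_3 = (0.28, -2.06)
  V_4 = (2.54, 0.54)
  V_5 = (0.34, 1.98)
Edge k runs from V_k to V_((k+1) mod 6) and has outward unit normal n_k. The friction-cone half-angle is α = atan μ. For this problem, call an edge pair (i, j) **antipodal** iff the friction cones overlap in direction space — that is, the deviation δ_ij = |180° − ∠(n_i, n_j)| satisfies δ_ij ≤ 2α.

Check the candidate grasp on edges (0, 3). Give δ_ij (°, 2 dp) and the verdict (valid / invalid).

α = atan 0.2 = 11.31°;  2α = 22.62°
edge 0: e_0 = (-0.42, -2.37);  n_0 = (-0.9847, +0.1745)
edge 3: e_3 = (+2.26, +2.60);  n_3 = (+0.7547, -0.6560)
∠(n_0, n_3) = 149.05°
δ = |180° − 149.05°| = 30.95°
30.95° > 2α = 22.62°  →  invalid

δ = 30.95°, invalid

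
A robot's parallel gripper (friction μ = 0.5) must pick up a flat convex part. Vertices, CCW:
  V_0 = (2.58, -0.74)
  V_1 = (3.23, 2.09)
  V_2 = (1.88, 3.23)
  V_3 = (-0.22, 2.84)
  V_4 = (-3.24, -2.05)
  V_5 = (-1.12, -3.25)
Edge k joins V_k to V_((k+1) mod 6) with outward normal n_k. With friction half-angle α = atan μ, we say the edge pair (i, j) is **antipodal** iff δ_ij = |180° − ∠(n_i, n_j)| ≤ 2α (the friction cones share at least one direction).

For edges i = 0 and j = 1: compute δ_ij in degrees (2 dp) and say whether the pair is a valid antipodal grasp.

δ = 117.24°, invalid

α = atan 0.5 = 26.57°;  2α = 53.13°
edge 0: e_0 = (+0.65, +2.83);  n_0 = (+0.9746, -0.2239)
edge 1: e_1 = (-1.35, +1.14);  n_1 = (+0.6452, +0.7640)
∠(n_0, n_1) = 62.76°
δ = |180° − 62.76°| = 117.24°
117.24° > 2α = 53.13°  →  invalid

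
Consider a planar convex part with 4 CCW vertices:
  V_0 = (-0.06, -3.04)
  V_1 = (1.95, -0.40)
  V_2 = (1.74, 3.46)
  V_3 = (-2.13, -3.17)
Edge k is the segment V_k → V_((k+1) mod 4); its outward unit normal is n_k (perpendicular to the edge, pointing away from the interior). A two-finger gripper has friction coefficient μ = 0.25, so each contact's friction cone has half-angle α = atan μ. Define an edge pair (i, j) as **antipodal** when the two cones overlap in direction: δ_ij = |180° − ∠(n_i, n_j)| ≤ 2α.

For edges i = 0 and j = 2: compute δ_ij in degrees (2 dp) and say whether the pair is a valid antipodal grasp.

δ = 7.01°, valid

α = atan 0.25 = 14.04°;  2α = 28.07°
edge 0: e_0 = (+2.01, +2.64);  n_0 = (+0.7956, -0.6058)
edge 2: e_2 = (-3.87, -6.63);  n_2 = (-0.8636, +0.5041)
∠(n_0, n_2) = 172.99°
δ = |180° − 172.99°| = 7.01°
7.01° ≤ 2α = 28.07°  →  valid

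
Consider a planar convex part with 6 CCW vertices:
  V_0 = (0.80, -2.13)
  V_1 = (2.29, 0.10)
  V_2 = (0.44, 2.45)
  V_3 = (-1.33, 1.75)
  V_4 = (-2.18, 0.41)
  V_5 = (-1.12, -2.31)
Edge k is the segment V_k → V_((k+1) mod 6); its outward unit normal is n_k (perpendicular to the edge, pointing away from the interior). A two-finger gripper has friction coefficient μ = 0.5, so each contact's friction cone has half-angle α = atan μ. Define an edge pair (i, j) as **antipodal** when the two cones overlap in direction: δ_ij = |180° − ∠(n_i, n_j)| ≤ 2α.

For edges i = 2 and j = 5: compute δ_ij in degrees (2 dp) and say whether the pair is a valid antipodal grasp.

δ = 16.22°, valid

α = atan 0.5 = 26.57°;  2α = 53.13°
edge 2: e_2 = (-1.77, -0.70);  n_2 = (-0.3678, +0.9299)
edge 5: e_5 = (+1.92, +0.18);  n_5 = (+0.0933, -0.9956)
∠(n_2, n_5) = 163.78°
δ = |180° − 163.78°| = 16.22°
16.22° ≤ 2α = 53.13°  →  valid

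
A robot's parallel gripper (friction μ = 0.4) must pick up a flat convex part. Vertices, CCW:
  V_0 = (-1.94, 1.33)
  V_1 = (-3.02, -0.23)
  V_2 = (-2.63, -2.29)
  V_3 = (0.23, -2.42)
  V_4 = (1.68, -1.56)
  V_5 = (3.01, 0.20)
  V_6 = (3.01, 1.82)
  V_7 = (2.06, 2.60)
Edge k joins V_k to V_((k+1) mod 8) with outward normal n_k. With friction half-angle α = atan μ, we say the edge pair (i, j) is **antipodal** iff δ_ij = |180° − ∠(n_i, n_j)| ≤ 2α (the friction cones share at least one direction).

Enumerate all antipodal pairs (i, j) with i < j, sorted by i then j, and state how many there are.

count = 9; pairs: (0,3), (0,4), (0,5), (1,5), (1,6), (2,6), (2,7), (3,7), (4,7)

α = atan 0.4 = 21.80°;  2α = 43.60°
n_0 = (-0.8222, +0.5692)
n_1 = (-0.9825, -0.1860)
n_2 = (-0.0454, -0.9990)
n_3 = (+0.5101, -0.8601)
n_4 = (+0.7978, -0.6029)
n_5 = (+1.0000, -0.0000)
n_6 = (+0.6346, +0.7729)
n_7 = (-0.3026, +0.9531)
  (0,1): δ = 134.58°  ·
  (0,2): δ = 57.91°  ·
  (0,3): δ = 24.63°  ✓
  (0,4): δ = 2.38°  ✓
  (0,5): δ = 34.70°  ✓
  (0,6): δ = 85.31°  ·
  (0,7): δ = 142.31°  ·
  (1,2): δ = 103.32°  ·
  (1,3): δ = 70.05°  ·
  (1,4): δ = 47.80°  ·
  (1,5): δ = 10.72°  ✓
  (1,6): δ = 39.89°  ✓
  (1,7): δ = 96.89°  ·
  (2,3): δ = 146.73°  ·
  (2,4): δ = 124.48°  ·
  (2,5): δ = 87.40°  ·
  (2,6): δ = 36.79°  ✓
  (2,7): δ = 20.22°  ✓
  (3,4): δ = 157.75°  ·
  (3,5): δ = 120.67°  ·
  (3,6): δ = 70.06°  ·
  (3,7): δ = 13.06°  ✓
  (4,5): δ = 142.92°  ·
  (4,6): δ = 92.31°  ·
  (4,7): δ = 35.31°  ✓
  (5,6): δ = 129.39°  ·
  (5,7): δ = 72.39°  ·
  (6,7): δ = 123.00°  ·
antipodal pairs: 9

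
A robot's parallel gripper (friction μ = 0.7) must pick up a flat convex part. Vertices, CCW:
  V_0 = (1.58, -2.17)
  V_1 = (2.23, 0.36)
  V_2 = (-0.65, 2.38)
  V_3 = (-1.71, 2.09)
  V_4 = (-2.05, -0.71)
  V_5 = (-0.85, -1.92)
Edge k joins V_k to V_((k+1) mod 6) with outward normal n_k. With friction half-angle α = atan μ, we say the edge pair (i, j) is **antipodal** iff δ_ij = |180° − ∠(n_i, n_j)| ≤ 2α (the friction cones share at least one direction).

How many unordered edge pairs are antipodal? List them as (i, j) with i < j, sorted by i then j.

α = atan 0.7 = 34.99°;  2α = 69.98°
n_0 = (+0.9685, -0.2488)
n_1 = (+0.5742, +0.8187)
n_2 = (-0.2639, +0.9646)
n_3 = (-0.9927, +0.1205)
n_4 = (-0.7100, -0.7042)
n_5 = (-0.1023, -0.9947)
  (0,1): δ = 110.64°  ·
  (0,2): δ = 60.29°  ✓
  (0,3): δ = 7.49°  ✓
  (0,4): δ = 59.17°  ✓
  (0,5): δ = 98.53°  ·
  (1,2): δ = 129.65°  ·
  (1,3): δ = 61.88°  ✓
  (1,4): δ = 10.19°  ✓
  (1,5): δ = 29.17°  ✓
  (2,3): δ = 112.22°  ·
  (2,4): δ = 60.54°  ✓
  (2,5): δ = 21.17°  ✓
  (3,4): δ = 128.31°  ·
  (3,5): δ = 88.95°  ·
  (4,5): δ = 140.64°  ·
antipodal pairs: 8

count = 8; pairs: (0,2), (0,3), (0,4), (1,3), (1,4), (1,5), (2,4), (2,5)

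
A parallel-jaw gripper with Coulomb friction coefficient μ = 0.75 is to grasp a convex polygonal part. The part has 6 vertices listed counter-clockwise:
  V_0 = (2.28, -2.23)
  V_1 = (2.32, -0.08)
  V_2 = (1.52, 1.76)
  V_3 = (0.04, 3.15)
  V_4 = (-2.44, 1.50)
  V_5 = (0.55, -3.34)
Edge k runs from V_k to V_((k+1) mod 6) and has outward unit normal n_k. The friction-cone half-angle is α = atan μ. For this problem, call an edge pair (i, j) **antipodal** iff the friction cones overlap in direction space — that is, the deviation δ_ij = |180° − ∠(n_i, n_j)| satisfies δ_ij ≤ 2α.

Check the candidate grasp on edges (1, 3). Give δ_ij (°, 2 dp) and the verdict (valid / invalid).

α = atan 0.75 = 36.87°;  2α = 73.74°
edge 1: e_1 = (-0.80, +1.84);  n_1 = (+0.9171, +0.3987)
edge 3: e_3 = (-2.48, -1.65);  n_3 = (-0.5539, +0.8326)
∠(n_1, n_3) = 100.14°
δ = |180° − 100.14°| = 79.86°
79.86° > 2α = 73.74°  →  invalid

δ = 79.86°, invalid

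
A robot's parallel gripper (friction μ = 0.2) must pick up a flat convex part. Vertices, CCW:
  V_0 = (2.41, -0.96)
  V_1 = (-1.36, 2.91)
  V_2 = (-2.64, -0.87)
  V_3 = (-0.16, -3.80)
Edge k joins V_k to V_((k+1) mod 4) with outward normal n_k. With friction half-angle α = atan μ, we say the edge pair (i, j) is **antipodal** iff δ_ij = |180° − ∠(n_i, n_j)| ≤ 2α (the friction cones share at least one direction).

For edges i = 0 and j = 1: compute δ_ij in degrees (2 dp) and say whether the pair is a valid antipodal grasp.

δ = 62.96°, invalid

α = atan 0.2 = 11.31°;  2α = 22.62°
edge 0: e_0 = (-3.77, +3.87);  n_0 = (+0.7163, +0.6978)
edge 1: e_1 = (-1.28, -3.78);  n_1 = (-0.9472, +0.3207)
∠(n_0, n_1) = 117.04°
δ = |180° − 117.04°| = 62.96°
62.96° > 2α = 22.62°  →  invalid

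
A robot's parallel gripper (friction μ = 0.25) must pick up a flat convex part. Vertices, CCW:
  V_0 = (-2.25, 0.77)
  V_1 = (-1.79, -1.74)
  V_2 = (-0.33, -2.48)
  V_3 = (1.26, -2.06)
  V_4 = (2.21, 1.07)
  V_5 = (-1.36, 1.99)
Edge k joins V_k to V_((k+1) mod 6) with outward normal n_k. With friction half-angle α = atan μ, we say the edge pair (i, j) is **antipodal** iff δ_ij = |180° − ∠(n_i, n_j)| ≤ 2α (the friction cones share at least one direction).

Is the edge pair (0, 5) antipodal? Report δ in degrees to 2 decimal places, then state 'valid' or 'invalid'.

α = atan 0.25 = 14.04°;  2α = 28.07°
edge 0: e_0 = (+0.46, -2.51);  n_0 = (-0.9836, -0.1803)
edge 5: e_5 = (-0.89, -1.22);  n_5 = (-0.8079, +0.5894)
∠(n_0, n_5) = 46.50°
δ = |180° − 46.50°| = 133.50°
133.50° > 2α = 28.07°  →  invalid

δ = 133.50°, invalid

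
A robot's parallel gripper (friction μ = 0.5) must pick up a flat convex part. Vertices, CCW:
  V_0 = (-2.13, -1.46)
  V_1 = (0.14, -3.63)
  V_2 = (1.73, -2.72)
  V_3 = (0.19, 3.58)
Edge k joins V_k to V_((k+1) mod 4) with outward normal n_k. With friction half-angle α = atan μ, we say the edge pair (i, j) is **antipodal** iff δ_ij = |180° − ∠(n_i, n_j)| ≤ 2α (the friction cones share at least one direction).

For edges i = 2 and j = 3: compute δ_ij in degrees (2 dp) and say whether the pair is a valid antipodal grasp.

δ = 38.45°, valid

α = atan 0.5 = 26.57°;  2α = 53.13°
edge 2: e_2 = (-1.54, +6.30);  n_2 = (+0.9714, +0.2375)
edge 3: e_3 = (-2.32, -5.04);  n_3 = (-0.9084, +0.4181)
∠(n_2, n_3) = 141.55°
δ = |180° − 141.55°| = 38.45°
38.45° ≤ 2α = 53.13°  →  valid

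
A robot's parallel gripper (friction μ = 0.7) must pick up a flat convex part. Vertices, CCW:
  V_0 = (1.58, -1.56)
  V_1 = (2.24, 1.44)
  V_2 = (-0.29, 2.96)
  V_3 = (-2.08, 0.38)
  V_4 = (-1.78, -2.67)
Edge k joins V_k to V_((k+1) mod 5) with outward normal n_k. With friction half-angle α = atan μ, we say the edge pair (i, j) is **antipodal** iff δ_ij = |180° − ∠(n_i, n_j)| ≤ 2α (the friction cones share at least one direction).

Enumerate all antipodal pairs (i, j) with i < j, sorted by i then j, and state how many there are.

count = 5; pairs: (0,2), (0,3), (1,3), (1,4), (2,4)

α = atan 0.7 = 34.99°;  2α = 69.98°
n_0 = (+0.9766, -0.2149)
n_1 = (+0.5150, +0.8572)
n_2 = (-0.8216, +0.5700)
n_3 = (-0.9952, -0.0979)
n_4 = (+0.3137, -0.9495)
  (0,1): δ = 108.59°  ·
  (0,2): δ = 22.35°  ✓
  (0,3): δ = 18.02°  ✓
  (0,4): δ = 120.69°  ·
  (1,2): δ = 93.76°  ·
  (1,3): δ = 53.39°  ✓
  (1,4): δ = 49.28°  ✓
  (2,3): δ = 139.63°  ·
  (2,4): δ = 36.97°  ✓
  (3,4): δ = 77.34°  ·
antipodal pairs: 5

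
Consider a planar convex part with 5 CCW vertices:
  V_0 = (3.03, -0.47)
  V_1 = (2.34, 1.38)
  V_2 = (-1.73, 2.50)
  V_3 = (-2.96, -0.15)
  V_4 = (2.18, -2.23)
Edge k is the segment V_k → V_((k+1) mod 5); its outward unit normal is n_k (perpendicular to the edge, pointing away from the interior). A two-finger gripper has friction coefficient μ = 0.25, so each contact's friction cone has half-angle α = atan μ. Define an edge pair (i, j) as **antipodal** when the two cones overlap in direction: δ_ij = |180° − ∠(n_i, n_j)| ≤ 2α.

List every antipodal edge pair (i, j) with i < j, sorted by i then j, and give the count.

α = atan 0.25 = 14.04°;  2α = 28.07°
n_0 = (+0.9370, +0.3495)
n_1 = (+0.2653, +0.9642)
n_2 = (-0.9071, +0.4210)
n_3 = (-0.3751, -0.9270)
n_4 = (+0.9005, -0.4349)
  (0,1): δ = 125.84°  ·
  (0,2): δ = 45.35°  ·
  (0,3): δ = 47.51°  ·
  (0,4): δ = 133.77°  ·
  (1,2): δ = 99.51°  ·
  (1,3): δ = 6.65°  ✓
  (1,4): δ = 79.61°  ·
  (2,3): δ = 87.13°  ·
  (2,4): δ = 0.88°  ✓
  (3,4): δ = 93.75°  ·
antipodal pairs: 2

count = 2; pairs: (1,3), (2,4)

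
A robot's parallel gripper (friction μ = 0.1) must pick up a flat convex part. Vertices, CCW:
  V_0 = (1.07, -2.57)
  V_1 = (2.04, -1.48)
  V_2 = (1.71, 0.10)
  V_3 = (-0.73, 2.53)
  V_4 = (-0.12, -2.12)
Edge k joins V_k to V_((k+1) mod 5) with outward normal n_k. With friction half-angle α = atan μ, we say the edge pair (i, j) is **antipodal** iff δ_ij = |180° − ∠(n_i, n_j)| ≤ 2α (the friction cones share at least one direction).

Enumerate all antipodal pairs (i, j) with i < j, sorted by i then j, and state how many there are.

count = 1; pairs: (1,3)

α = atan 0.1 = 5.71°;  2α = 11.42°
n_0 = (+0.7470, -0.6648)
n_1 = (+0.9789, +0.2044)
n_2 = (+0.7057, +0.7086)
n_3 = (-0.9915, -0.1301)
n_4 = (-0.3537, -0.9354)
  (0,1): δ = 126.54°  ·
  (0,2): δ = 93.22°  ·
  (0,3): δ = 49.14°  ·
  (0,4): δ = 110.95°  ·
  (1,2): δ = 146.68°  ·
  (1,3): δ = 4.32°  ✓
  (1,4): δ = 57.49°  ·
  (2,3): δ = 37.64°  ·
  (2,4): δ = 24.17°  ·
  (3,4): δ = 118.19°  ·
antipodal pairs: 1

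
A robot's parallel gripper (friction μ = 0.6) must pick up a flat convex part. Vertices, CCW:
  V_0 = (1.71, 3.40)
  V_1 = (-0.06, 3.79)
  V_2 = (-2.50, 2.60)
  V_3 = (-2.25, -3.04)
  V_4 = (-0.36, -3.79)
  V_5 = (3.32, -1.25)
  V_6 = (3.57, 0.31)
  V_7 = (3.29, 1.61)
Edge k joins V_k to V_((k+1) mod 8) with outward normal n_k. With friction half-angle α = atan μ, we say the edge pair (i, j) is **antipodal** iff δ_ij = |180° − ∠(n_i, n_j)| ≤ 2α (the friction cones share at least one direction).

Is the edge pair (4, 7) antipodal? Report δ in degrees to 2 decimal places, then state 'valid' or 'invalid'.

δ = 83.18°, invalid

α = atan 0.6 = 30.96°;  2α = 61.93°
edge 4: e_4 = (+3.68, +2.54);  n_4 = (+0.5680, -0.8230)
edge 7: e_7 = (-1.58, +1.79);  n_7 = (+0.7497, +0.6618)
∠(n_4, n_7) = 96.82°
δ = |180° − 96.82°| = 83.18°
83.18° > 2α = 61.93°  →  invalid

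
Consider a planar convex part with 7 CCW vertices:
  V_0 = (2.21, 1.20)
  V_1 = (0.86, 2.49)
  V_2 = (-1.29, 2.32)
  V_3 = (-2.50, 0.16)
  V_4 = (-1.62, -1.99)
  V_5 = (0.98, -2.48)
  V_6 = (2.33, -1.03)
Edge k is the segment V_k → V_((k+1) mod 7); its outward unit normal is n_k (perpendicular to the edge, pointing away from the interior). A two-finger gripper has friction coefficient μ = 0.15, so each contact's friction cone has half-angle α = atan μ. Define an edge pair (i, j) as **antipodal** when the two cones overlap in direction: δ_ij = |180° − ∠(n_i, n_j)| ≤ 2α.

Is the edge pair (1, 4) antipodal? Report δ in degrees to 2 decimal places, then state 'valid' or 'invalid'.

α = atan 0.15 = 8.53°;  2α = 17.06°
edge 1: e_1 = (-2.15, -0.17);  n_1 = (-0.0788, +0.9969)
edge 4: e_4 = (+2.60, -0.49);  n_4 = (-0.1852, -0.9827)
∠(n_1, n_4) = 164.81°
δ = |180° − 164.81°| = 15.19°
15.19° ≤ 2α = 17.06°  →  valid

δ = 15.19°, valid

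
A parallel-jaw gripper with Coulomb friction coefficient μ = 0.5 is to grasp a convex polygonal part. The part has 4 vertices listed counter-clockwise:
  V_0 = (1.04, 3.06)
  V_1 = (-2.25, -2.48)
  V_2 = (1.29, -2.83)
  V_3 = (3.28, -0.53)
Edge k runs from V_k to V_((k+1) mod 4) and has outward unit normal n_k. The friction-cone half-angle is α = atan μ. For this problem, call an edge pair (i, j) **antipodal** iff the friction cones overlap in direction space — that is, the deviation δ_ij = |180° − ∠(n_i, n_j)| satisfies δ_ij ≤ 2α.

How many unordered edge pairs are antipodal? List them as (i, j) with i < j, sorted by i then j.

α = atan 0.5 = 26.57°;  2α = 53.13°
n_0 = (-0.8598, +0.5106)
n_1 = (-0.0984, -0.9951)
n_2 = (+0.7562, -0.6543)
n_3 = (+0.8484, +0.5294)
  (0,1): δ = 64.94°  ·
  (0,2): δ = 10.16°  ✓
  (0,3): δ = 62.67°  ·
  (1,2): δ = 125.22°  ·
  (1,3): δ = 52.39°  ✓
  (2,3): δ = 107.17°  ·
antipodal pairs: 2

count = 2; pairs: (0,2), (1,3)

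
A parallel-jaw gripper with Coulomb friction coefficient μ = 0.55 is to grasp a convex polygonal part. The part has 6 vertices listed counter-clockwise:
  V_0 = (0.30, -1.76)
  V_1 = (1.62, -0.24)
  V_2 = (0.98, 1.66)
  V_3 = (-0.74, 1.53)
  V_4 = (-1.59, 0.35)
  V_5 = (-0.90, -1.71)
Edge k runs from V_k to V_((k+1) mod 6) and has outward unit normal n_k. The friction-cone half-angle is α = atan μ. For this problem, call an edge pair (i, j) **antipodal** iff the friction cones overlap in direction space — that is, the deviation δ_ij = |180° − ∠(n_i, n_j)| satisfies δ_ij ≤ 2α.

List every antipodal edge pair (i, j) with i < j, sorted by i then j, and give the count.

α = atan 0.55 = 28.81°;  2α = 57.62°
n_0 = (+0.7550, -0.6557)
n_1 = (+0.9477, +0.3192)
n_2 = (-0.0754, +0.9972)
n_3 = (-0.8114, +0.5845)
n_4 = (-0.9482, -0.3176)
n_5 = (-0.0416, -0.9991)
  (0,1): δ = 120.41°  ·
  (0,2): δ = 44.71°  ✓
  (0,3): δ = 5.21°  ✓
  (0,4): δ = 59.49°  ·
  (0,5): δ = 128.59°  ·
  (1,2): δ = 104.29°  ·
  (1,3): δ = 54.38°  ✓
  (1,4): δ = 0.10°  ✓
  (1,5): δ = 69.00°  ·
  (2,3): δ = 130.09°  ·
  (2,4): δ = 75.80°  ·
  (2,5): δ = 6.71°  ✓
  (3,4): δ = 125.71°  ·
  (3,5): δ = 56.62°  ✓
  (4,5): δ = 110.90°  ·
antipodal pairs: 6

count = 6; pairs: (0,2), (0,3), (1,3), (1,4), (2,5), (3,5)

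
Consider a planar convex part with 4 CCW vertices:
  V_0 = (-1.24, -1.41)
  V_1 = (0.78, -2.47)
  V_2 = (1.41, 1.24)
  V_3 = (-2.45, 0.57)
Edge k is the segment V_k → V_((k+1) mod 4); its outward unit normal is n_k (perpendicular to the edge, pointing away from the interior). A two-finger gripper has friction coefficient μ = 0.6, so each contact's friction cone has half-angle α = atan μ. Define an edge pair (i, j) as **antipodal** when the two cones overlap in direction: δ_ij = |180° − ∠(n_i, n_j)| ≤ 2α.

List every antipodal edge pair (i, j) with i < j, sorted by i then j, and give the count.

α = atan 0.6 = 30.96°;  2α = 61.93°
n_0 = (-0.4647, -0.8855)
n_1 = (+0.9859, -0.1674)
n_2 = (-0.1710, +0.9853)
n_3 = (-0.8533, -0.5215)
  (0,1): δ = 71.95°  ·
  (0,2): δ = 37.54°  ✓
  (0,3): δ = 149.12°  ·
  (1,2): δ = 70.52°  ·
  (1,3): δ = 41.07°  ✓
  (2,3): δ = 68.42°  ·
antipodal pairs: 2

count = 2; pairs: (0,2), (1,3)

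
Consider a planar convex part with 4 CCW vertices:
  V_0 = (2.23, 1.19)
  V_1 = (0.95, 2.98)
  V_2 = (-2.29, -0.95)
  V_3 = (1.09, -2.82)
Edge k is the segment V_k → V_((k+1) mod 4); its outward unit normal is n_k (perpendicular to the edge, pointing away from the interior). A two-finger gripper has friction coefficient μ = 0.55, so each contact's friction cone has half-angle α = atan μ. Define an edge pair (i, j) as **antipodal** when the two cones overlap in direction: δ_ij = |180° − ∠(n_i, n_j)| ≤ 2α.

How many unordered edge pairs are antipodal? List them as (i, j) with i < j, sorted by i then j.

count = 2; pairs: (0,2), (1,3)

α = atan 0.55 = 28.81°;  2α = 57.62°
n_0 = (+0.8134, +0.5817)
n_1 = (-0.7716, +0.6361)
n_2 = (-0.4841, -0.8750)
n_3 = (+0.9619, -0.2735)
  (0,1): δ = 75.07°  ·
  (0,2): δ = 25.48°  ✓
  (0,3): δ = 128.56°  ·
  (1,2): δ = 79.45°  ·
  (1,3): δ = 23.63°  ✓
  (2,3): δ = 76.92°  ·
antipodal pairs: 2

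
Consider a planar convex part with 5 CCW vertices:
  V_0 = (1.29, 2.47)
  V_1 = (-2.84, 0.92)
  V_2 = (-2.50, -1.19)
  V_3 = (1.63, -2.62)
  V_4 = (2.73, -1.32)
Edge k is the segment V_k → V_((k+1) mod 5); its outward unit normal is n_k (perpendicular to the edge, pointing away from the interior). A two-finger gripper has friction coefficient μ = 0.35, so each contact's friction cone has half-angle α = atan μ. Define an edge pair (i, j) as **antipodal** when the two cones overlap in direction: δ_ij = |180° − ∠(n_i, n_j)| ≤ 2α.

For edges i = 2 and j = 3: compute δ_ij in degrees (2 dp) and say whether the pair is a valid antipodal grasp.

δ = 111.14°, invalid

α = atan 0.35 = 19.29°;  2α = 38.58°
edge 2: e_2 = (+4.13, -1.43);  n_2 = (-0.3272, -0.9450)
edge 3: e_3 = (+1.10, +1.30);  n_3 = (+0.7634, -0.6459)
∠(n_2, n_3) = 68.86°
δ = |180° − 68.86°| = 111.14°
111.14° > 2α = 38.58°  →  invalid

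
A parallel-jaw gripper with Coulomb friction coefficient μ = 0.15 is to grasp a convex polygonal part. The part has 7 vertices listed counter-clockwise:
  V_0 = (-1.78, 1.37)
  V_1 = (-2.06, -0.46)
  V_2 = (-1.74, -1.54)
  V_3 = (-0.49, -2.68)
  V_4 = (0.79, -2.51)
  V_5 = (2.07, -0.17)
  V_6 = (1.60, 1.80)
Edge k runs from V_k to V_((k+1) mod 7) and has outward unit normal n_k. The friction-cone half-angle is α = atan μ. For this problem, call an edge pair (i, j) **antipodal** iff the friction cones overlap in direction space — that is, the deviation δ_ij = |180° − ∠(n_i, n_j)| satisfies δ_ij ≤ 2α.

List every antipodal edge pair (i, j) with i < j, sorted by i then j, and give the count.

count = 2; pairs: (1,5), (3,6)

α = atan 0.15 = 8.53°;  2α = 17.06°
n_0 = (-0.9885, +0.1512)
n_1 = (-0.9588, -0.2841)
n_2 = (-0.6738, -0.7389)
n_3 = (+0.1317, -0.9913)
n_4 = (+0.8773, -0.4799)
n_5 = (+0.9727, +0.2321)
n_6 = (-0.1262, +0.9920)
  (0,1): δ = 154.80°  ·
  (0,2): δ = 123.67°  ·
  (0,3): δ = 73.74°  ·
  (0,4): δ = 19.98°  ·
  (0,5): δ = 22.12°  ·
  (0,6): δ = 105.95°  ·
  (1,2): δ = 148.87°  ·
  (1,3): δ = 98.94°  ·
  (1,4): δ = 45.18°  ·
  (1,5): δ = 3.09°  ✓
  (1,6): δ = 80.75°  ·
  (2,3): δ = 130.07°  ·
  (2,4): δ = 76.31°  ·
  (2,5): δ = 34.22°  ·
  (2,6): δ = 49.61°  ·
  (3,4): δ = 126.24°  ·
  (3,5): δ = 84.15°  ·
  (3,6): δ = 0.32°  ✓
  (4,5): δ = 137.90°  ·
  (4,6): δ = 54.07°  ·
  (5,6): δ = 96.17°  ·
antipodal pairs: 2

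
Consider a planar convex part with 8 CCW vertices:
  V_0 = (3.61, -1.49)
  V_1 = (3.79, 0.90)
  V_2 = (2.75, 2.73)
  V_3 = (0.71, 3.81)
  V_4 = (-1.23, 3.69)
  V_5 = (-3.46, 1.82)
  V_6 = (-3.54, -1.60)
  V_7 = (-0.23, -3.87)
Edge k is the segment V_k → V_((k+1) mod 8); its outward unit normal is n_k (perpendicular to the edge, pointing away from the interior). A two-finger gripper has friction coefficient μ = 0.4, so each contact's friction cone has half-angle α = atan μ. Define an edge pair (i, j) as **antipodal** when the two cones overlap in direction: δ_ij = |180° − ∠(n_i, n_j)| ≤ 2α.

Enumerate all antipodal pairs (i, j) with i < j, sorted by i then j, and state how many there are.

count = 7; pairs: (0,5), (1,5), (1,6), (2,6), (3,6), (3,7), (4,7)

α = atan 0.4 = 21.80°;  2α = 43.60°
n_0 = (+0.9972, -0.0751)
n_1 = (+0.8694, +0.4941)
n_2 = (+0.4679, +0.8838)
n_3 = (-0.0617, +0.9981)
n_4 = (-0.6425, +0.7662)
n_5 = (-0.9997, +0.0234)
n_6 = (-0.5656, -0.8247)
n_7 = (+0.5268, -0.8500)
  (0,1): δ = 146.08°  ·
  (0,2): δ = 113.59°  ·
  (0,3): δ = 82.15°  ·
  (0,4): δ = 45.71°  ·
  (0,5): δ = 2.97°  ✓
  (0,6): δ = 59.86°  ·
  (0,7): δ = 126.10°  ·
  (1,2): δ = 147.51°  ·
  (1,3): δ = 116.07°  ·
  (1,4): δ = 79.63°  ·
  (1,5): δ = 30.95°  ✓
  (1,6): δ = 25.95°  ✓
  (1,7): δ = 92.18°  ·
  (2,3): δ = 148.56°  ·
  (2,4): δ = 112.12°  ·
  (2,5): δ = 63.44°  ·
  (2,6): δ = 6.55°  ✓
  (2,7): δ = 59.69°  ·
  (3,4): δ = 143.56°  ·
  (3,5): δ = 94.88°  ·
  (3,6): δ = 37.98°  ✓
  (3,7): δ = 28.25°  ✓
  (4,5): δ = 131.32°  ·
  (4,6): δ = 74.42°  ·
  (4,7): δ = 8.19°  ✓
  (5,6): δ = 123.10°  ·
  (5,7): δ = 56.87°  ·
  (6,7): δ = 113.77°  ·
antipodal pairs: 7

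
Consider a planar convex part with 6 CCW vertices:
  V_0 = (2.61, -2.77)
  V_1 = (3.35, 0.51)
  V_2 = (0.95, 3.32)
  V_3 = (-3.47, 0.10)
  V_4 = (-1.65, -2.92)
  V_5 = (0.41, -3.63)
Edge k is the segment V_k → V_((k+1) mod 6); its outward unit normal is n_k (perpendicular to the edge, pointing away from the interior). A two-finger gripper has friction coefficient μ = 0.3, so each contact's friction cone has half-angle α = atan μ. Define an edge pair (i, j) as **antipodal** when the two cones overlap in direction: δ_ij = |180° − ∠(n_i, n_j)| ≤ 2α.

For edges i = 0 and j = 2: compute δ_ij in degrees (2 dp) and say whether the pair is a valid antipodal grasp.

δ = 41.21°, invalid

α = atan 0.3 = 16.70°;  2α = 33.40°
edge 0: e_0 = (+0.74, +3.28);  n_0 = (+0.9755, -0.2201)
edge 2: e_2 = (-4.42, -3.22);  n_2 = (-0.5888, +0.8083)
∠(n_0, n_2) = 138.79°
δ = |180° − 138.79°| = 41.21°
41.21° > 2α = 33.40°  →  invalid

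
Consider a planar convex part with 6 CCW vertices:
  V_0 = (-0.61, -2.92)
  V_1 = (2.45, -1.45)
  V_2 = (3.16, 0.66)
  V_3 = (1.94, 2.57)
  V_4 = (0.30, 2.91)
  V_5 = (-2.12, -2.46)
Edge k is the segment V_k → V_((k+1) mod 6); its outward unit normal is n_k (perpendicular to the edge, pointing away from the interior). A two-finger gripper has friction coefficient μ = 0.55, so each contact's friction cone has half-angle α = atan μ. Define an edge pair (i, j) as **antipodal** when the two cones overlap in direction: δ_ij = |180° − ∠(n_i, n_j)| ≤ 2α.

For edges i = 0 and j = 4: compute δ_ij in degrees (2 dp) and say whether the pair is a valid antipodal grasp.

δ = 40.08°, valid

α = atan 0.55 = 28.81°;  2α = 57.62°
edge 0: e_0 = (+3.06, +1.47);  n_0 = (+0.4330, -0.9014)
edge 4: e_4 = (-2.42, -5.37);  n_4 = (-0.9117, +0.4109)
∠(n_0, n_4) = 139.92°
δ = |180° − 139.92°| = 40.08°
40.08° ≤ 2α = 57.62°  →  valid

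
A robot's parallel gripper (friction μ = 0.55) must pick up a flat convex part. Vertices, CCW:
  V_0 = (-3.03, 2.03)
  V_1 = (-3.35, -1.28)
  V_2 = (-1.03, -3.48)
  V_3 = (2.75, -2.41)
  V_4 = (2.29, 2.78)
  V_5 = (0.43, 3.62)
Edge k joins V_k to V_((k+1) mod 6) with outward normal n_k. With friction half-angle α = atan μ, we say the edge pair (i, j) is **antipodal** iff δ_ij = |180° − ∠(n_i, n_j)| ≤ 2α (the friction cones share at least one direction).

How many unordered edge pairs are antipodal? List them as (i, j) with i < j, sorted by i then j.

count = 5; pairs: (0,3), (1,3), (1,4), (2,4), (2,5)

α = atan 0.55 = 28.81°;  2α = 57.62°
n_0 = (-0.9954, +0.0962)
n_1 = (-0.6881, -0.7256)
n_2 = (+0.2724, -0.9622)
n_3 = (+0.9961, +0.0883)
n_4 = (+0.4116, +0.9114)
n_5 = (-0.4176, +0.9086)
  (0,1): δ = 127.96°  ·
  (0,2): δ = 68.67°  ·
  (0,3): δ = 10.59°  ✓
  (0,4): δ = 71.22°  ·
  (0,5): δ = 120.20°  ·
  (1,2): δ = 120.72°  ·
  (1,3): δ = 41.46°  ✓
  (1,4): δ = 19.17°  ✓
  (1,5): δ = 68.16°  ·
  (2,3): δ = 100.74°  ·
  (2,4): δ = 40.11°  ✓
  (2,5): δ = 8.88°  ✓
  (3,4): δ = 119.37°  ·
  (3,5): δ = 70.38°  ·
  (4,5): δ = 131.01°  ·
antipodal pairs: 5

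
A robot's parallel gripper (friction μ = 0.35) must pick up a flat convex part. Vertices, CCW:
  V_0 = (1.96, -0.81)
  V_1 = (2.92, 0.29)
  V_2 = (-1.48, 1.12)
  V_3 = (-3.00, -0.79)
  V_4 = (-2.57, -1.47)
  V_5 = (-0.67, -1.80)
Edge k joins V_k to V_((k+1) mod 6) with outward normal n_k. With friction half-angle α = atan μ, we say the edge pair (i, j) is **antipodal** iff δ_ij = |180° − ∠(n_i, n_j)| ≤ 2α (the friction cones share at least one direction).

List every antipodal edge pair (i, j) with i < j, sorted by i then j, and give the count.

α = atan 0.35 = 19.29°;  2α = 38.58°
n_0 = (+0.7534, -0.6575)
n_1 = (+0.1854, +0.9827)
n_2 = (-0.7825, +0.6227)
n_3 = (-0.8452, -0.5345)
n_4 = (-0.1711, -0.9852)
n_5 = (+0.3523, -0.9359)
  (0,1): δ = 59.57°  ·
  (0,2): δ = 2.60°  ✓
  (0,3): δ = 73.42°  ·
  (0,4): δ = 121.26°  ·
  (0,5): δ = 151.74°  ·
  (1,2): δ = 117.83°  ·
  (1,3): δ = 47.01°  ·
  (1,4): δ = 0.83°  ✓
  (1,5): δ = 31.31°  ✓
  (2,3): δ = 109.18°  ·
  (2,4): δ = 61.34°  ·
  (2,5): δ = 30.86°  ✓
  (3,4): δ = 132.16°  ·
  (3,5): δ = 101.68°  ·
  (4,5): δ = 149.52°  ·
antipodal pairs: 4

count = 4; pairs: (0,2), (1,4), (1,5), (2,5)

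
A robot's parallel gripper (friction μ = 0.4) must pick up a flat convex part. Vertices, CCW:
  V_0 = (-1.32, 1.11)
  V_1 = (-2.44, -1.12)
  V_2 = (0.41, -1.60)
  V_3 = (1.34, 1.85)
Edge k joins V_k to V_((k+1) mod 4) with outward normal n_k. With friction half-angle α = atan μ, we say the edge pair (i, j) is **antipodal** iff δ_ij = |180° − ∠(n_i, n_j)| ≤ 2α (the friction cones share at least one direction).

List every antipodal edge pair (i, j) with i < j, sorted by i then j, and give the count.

count = 2; pairs: (0,2), (1,3)

α = atan 0.4 = 21.80°;  2α = 43.60°
n_0 = (-0.8936, +0.4488)
n_1 = (-0.1661, -0.9861)
n_2 = (+0.9655, -0.2603)
n_3 = (-0.2680, +0.9634)
  (0,1): δ = 72.89°  ·
  (0,2): δ = 11.58°  ✓
  (0,3): δ = 132.21°  ·
  (1,2): δ = 95.53°  ·
  (1,3): δ = 25.11°  ✓
  (2,3): δ = 59.37°  ·
antipodal pairs: 2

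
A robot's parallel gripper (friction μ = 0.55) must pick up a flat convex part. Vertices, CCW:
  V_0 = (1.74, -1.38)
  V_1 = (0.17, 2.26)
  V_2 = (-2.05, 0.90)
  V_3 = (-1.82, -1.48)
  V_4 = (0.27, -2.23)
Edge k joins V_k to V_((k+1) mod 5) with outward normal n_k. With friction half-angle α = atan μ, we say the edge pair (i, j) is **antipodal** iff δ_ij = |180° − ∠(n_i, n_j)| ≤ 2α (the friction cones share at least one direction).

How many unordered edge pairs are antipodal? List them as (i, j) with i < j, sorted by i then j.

count = 4; pairs: (0,2), (0,3), (1,3), (1,4)

α = atan 0.55 = 28.81°;  2α = 57.62°
n_0 = (+0.9182, +0.3960)
n_1 = (-0.5224, +0.8527)
n_2 = (-0.9954, -0.0962)
n_3 = (-0.3378, -0.9412)
n_4 = (+0.5006, -0.8657)
  (0,1): δ = 81.84°  ·
  (0,2): δ = 17.81°  ✓
  (0,3): δ = 46.93°  ✓
  (0,4): δ = 96.71°  ·
  (1,2): δ = 115.97°  ·
  (1,3): δ = 51.23°  ✓
  (1,4): δ = 1.45°  ✓
  (2,3): δ = 115.26°  ·
  (2,4): δ = 65.48°  ·
  (3,4): δ = 130.22°  ·
antipodal pairs: 4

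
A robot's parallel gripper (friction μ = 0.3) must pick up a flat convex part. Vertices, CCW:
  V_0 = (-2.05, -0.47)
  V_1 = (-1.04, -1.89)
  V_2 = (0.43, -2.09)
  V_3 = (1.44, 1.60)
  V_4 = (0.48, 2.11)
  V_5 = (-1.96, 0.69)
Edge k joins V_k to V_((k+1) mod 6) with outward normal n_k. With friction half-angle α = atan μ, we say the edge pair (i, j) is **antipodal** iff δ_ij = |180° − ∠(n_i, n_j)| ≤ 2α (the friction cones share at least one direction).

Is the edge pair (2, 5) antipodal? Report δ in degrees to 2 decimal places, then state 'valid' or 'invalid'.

δ = 10.87°, valid

α = atan 0.3 = 16.70°;  2α = 33.40°
edge 2: e_2 = (+1.01, +3.69);  n_2 = (+0.9645, -0.2640)
edge 5: e_5 = (-0.09, -1.16);  n_5 = (-0.9970, +0.0774)
∠(n_2, n_5) = 169.13°
δ = |180° − 169.13°| = 10.87°
10.87° ≤ 2α = 33.40°  →  valid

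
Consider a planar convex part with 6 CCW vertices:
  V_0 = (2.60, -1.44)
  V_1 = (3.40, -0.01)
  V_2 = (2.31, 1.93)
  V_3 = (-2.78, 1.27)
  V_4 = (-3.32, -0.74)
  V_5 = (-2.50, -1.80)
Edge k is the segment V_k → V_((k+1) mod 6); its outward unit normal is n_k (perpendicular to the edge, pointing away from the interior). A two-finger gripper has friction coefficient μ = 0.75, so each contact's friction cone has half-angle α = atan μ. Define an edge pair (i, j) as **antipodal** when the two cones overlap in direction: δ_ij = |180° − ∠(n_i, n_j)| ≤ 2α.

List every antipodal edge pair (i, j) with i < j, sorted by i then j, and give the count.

count = 9; pairs: (0,2), (0,3), (0,4), (1,3), (1,4), (1,5), (2,4), (2,5), (3,5)

α = atan 0.75 = 36.87°;  2α = 73.74°
n_0 = (+0.8727, -0.4882)
n_1 = (+0.8718, +0.4898)
n_2 = (-0.1286, +0.9917)
n_3 = (-0.9658, +0.2595)
n_4 = (-0.7910, -0.6119)
n_5 = (+0.0704, -0.9975)
  (0,1): δ = 121.45°  ·
  (0,2): δ = 53.39°  ✓
  (0,3): δ = 14.19°  ✓
  (0,4): δ = 66.95°  ✓
  (0,5): δ = 123.26°  ·
  (1,2): δ = 111.94°  ·
  (1,3): δ = 44.37°  ✓
  (1,4): δ = 8.40°  ✓
  (1,5): δ = 64.71°  ✓
  (2,3): δ = 112.43°  ·
  (2,4): δ = 59.66°  ✓
  (2,5): δ = 3.35°  ✓
  (3,4): δ = 127.24°  ·
  (3,5): δ = 70.92°  ✓
  (4,5): δ = 123.69°  ·
antipodal pairs: 9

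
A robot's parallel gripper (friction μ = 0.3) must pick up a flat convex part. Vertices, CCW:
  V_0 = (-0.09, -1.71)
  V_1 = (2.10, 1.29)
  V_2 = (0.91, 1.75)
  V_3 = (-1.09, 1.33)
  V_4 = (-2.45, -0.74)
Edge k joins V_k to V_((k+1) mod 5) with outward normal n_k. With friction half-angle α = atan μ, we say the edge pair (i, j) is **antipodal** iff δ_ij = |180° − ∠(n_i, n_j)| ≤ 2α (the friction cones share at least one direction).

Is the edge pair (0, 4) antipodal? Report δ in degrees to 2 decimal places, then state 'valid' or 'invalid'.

δ = 103.79°, invalid

α = atan 0.3 = 16.70°;  2α = 33.40°
edge 0: e_0 = (+2.19, +3.00);  n_0 = (+0.8077, -0.5896)
edge 4: e_4 = (+2.36, -0.97);  n_4 = (-0.3802, -0.9249)
∠(n_0, n_4) = 76.21°
δ = |180° − 76.21°| = 103.79°
103.79° > 2α = 33.40°  →  invalid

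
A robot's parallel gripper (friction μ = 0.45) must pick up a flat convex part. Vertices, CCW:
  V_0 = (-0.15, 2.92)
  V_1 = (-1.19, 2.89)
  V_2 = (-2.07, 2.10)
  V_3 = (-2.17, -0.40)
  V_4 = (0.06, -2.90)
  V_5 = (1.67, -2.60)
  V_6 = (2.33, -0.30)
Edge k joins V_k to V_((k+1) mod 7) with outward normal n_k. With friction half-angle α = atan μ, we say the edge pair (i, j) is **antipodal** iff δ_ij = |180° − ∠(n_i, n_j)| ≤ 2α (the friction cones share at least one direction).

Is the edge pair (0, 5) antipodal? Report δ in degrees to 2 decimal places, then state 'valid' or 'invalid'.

δ = 72.34°, invalid

α = atan 0.45 = 24.23°;  2α = 48.46°
edge 0: e_0 = (-1.04, -0.03);  n_0 = (-0.0288, +0.9996)
edge 5: e_5 = (+0.66, +2.30);  n_5 = (+0.9612, -0.2758)
∠(n_0, n_5) = 107.66°
δ = |180° − 107.66°| = 72.34°
72.34° > 2α = 48.46°  →  invalid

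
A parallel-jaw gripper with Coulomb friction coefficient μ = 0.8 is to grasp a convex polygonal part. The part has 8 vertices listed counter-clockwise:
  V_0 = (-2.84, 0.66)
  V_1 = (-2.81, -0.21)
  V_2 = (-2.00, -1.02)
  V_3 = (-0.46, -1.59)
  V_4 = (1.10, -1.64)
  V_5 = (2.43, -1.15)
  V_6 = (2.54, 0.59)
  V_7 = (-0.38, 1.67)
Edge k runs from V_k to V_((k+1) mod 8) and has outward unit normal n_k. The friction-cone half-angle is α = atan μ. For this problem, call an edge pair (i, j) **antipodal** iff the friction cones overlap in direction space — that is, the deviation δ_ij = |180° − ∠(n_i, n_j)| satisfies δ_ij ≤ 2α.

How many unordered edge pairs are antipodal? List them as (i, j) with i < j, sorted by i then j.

count = 14; pairs: (0,4), (0,5), (0,6), (1,5), (1,6), (1,7), (2,5), (2,6), (2,7), (3,6), (3,7), (4,6), (4,7), (5,7)

α = atan 0.8 = 38.66°;  2α = 77.32°
n_0 = (-0.9994, -0.0345)
n_1 = (-0.7071, -0.7071)
n_2 = (-0.3471, -0.9378)
n_3 = (-0.0320, -0.9995)
n_4 = (+0.3457, -0.9383)
n_5 = (+0.9980, -0.0631)
n_6 = (+0.3469, +0.9379)
n_7 = (-0.3798, +0.9251)
  (0,1): δ = 136.97°  ·
  (0,2): δ = 112.29°  ·
  (0,3): δ = 93.81°  ·
  (0,4): δ = 71.75°  ✓
  (0,5): δ = 5.59°  ✓
  (0,6): δ = 67.73°  ✓
  (0,7): δ = 110.35°  ·
  (1,2): δ = 155.31°  ·
  (1,3): δ = 136.84°  ·
  (1,4): δ = 114.78°  ·
  (1,5): δ = 48.62°  ✓
  (1,6): δ = 24.70°  ✓
  (1,7): δ = 67.32°  ✓
  (2,3): δ = 161.52°  ·
  (2,4): δ = 139.46°  ·
  (2,5): δ = 73.31°  ✓
  (2,6): δ = 0.01°  ✓
  (2,7): δ = 42.63°  ✓
  (3,4): δ = 157.94°  ·
  (3,5): δ = 91.78°  ·
  (3,6): δ = 18.46°  ✓
  (3,7): δ = 24.16°  ✓
  (4,5): δ = 113.84°  ·
  (4,6): δ = 40.52°  ✓
  (4,7): δ = 2.10°  ✓
  (5,6): δ = 106.68°  ·
  (5,7): δ = 64.06°  ✓
  (6,7): δ = 137.38°  ·
antipodal pairs: 14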